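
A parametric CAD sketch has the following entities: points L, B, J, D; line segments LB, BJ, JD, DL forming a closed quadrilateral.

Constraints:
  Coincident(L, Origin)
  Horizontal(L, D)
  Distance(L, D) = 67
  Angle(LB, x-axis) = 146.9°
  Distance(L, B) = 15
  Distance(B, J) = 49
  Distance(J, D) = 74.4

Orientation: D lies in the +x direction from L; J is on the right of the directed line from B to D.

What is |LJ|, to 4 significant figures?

38.35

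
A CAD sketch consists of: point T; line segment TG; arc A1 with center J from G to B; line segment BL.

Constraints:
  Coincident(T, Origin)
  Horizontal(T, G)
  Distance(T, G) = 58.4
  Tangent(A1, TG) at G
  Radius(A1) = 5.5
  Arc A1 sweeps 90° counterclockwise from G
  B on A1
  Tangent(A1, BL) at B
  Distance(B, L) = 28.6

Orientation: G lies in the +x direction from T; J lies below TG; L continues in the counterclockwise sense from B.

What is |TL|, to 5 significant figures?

62.938

T is at the origin; T and G share the same y with |TG| = 58.4 and G on the +x side, so G = (58.400, 0.0000). Since A1 is tangent to TG there, JG ⟂ TG, so J = G + (0, -5.5) = (58.400, -5.5000). On A1, G sits at bearing 90° from J; a 90° counterclockwise sweep puts B at bearing 180°, so B = J + 5.5·(cos 180°, sin 180°) = (52.900, -5.5000). Tangency of A1 to BL means the radius JB is perpendicular to BL, so BL runs along (−sin 180°, cos 180°); with |BL| = 28.6, L = (52.900, -34.100). Then |TL| = |L − T| = 62.938.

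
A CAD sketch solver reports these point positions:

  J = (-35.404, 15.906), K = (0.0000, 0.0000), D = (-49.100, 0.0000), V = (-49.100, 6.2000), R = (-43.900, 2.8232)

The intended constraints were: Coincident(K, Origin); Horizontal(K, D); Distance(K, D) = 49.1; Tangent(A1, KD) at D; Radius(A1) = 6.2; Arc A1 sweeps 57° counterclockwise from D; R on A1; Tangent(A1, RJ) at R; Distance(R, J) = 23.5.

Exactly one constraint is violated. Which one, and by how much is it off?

Distance(R, J) = 23.5 — off by 7.90.

K = (0.00, 0.00) ✓; K.y = 0.00, D.y = 0.00 ✓; |KD| = 49.10 ✓; ∠(VD, DK) = 90.00° ✓; |VD| = 6.200 ✓; bearing(V→R) − bearing(V→D) = 57.00° ✓; |VR| = 6.200 ✓; ∠(VR, RJ) = 90.00° ✓; |RJ| = 15.60 ✗.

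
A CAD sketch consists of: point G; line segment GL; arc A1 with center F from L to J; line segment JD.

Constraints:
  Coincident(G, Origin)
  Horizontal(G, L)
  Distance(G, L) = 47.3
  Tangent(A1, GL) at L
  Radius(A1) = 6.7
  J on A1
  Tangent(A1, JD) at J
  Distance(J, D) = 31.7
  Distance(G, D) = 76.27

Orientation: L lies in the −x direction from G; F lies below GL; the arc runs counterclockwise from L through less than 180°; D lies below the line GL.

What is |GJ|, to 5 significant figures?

52.979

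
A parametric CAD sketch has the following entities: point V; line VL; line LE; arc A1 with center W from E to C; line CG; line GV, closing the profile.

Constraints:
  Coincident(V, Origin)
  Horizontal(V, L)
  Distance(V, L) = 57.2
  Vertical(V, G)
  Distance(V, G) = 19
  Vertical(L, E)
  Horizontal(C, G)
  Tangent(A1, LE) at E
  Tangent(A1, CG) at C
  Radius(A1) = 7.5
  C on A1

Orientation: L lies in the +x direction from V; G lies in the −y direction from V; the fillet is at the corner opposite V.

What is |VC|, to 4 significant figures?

53.21

V is at the origin; VL is horizontal with |VL| = 57.2 and L on the +x side, so L = (57.20, 0.000). VG is vertical with |VG| = 19.0 and G on the −y side, so G = (0.000, -19.00). The virtual corner opposite V is at (57.20, -19.00). Tangency of A1 to LE means the radius WE is perpendicular to LE and since A1 is tangent to CG there, WC ⟂ CG, with radius 7.5, so the center W sits 7.5 in from both sides at W = (49.70, -11.50). That places the tangent points at E = (57.20, -11.50) on LE and C = (49.70, -19.00) on CG. Then |VC| = |C − V| = 53.21.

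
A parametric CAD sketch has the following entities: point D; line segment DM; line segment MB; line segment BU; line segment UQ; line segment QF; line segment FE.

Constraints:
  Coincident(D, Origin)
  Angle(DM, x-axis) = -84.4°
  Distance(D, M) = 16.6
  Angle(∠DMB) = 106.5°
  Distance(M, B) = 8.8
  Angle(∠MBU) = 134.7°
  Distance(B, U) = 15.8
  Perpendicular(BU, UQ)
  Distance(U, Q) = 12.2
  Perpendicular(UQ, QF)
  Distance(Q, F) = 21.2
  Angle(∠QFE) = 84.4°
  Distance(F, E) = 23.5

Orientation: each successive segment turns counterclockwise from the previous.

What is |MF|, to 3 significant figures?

6.00

D is at the origin; DM runs at -84.4° with length 16.6, so M = (1.62, -16.5). ∠DMB = 106.5° gives MB at -10.9° from the x-axis; with |MB| = 8.8, B = (10.3, -18.2). ∠MBU = 134.7° gives BU at 34.4° from the x-axis; with |BU| = 15.8, U = (23.3, -9.26). The perpendicularity gives UQ at right angles to BU, so UQ runs at 124°; with |UQ| = 12.2, Q = (16.4, 0.808). UQ ⟂ QF, so QF runs at -146°; with |QF| = 21.2, F = (-1.09, -11.2). Then |MF| = |F − M| = 6.00.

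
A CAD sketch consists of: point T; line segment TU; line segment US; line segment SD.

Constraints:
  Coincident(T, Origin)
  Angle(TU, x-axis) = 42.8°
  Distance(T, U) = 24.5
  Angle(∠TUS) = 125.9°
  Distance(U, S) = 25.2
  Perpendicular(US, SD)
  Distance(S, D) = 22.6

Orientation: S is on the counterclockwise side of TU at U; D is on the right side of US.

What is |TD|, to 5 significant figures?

58.027

∠TUS = 125.9°, so US runs at 42.8° + (180° − 125.9°) = 96.900° from the x-axis; with |US| = 25.2, S = U + 25.2·(cos 96.900°, sin 96.900°) = (14.949, 41.664). US ⟂ SD; with |SD| = 22.6 on the right of US, D = S + 22.6·(0.99276, 0.12014) = (37.385, 44.379). Then |TD| = |D − T| = 58.027.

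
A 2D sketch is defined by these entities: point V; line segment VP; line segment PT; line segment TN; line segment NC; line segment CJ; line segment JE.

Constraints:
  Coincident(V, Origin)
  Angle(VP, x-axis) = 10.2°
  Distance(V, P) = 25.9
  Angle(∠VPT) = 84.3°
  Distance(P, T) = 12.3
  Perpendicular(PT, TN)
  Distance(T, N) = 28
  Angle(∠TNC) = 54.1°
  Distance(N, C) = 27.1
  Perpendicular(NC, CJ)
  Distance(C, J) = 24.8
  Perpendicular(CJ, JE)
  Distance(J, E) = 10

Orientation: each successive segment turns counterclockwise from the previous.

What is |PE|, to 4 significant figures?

13.16

V is at the origin; VP runs at 10.2° with length 25.9, so P = (25.49, 4.586). ∠VPT = 84.3° gives PT at 105.9° from the x-axis; with |PT| = 12.3, T = (22.12, 16.42). PT ⟂ TN, so TN runs at -164.1°; with |TN| = 28.0, N = (-4.808, 8.745). ∠TNC = 54.1° gives NC at -38.20° from the x-axis; with |NC| = 27.1, C = (16.49, -8.014). NC is perpendicular to CJ, so CJ runs at 51.80°; with |CJ| = 24.8, J = (31.83, 11.48). CJ ⟂ JE, so JE runs at 141.8°; with |JE| = 10.0, E = (23.97, 17.66). Then |PE| = |E − P| = 13.16.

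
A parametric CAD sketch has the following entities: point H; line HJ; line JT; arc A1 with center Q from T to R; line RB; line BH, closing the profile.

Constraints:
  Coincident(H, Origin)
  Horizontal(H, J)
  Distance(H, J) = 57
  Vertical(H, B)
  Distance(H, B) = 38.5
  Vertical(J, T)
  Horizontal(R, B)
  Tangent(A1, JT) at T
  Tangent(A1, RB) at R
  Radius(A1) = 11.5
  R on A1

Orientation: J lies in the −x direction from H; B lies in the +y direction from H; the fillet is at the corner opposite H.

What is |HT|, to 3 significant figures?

63.1

H is at the origin; H and J share the same y with |HJ| = 57.0 and J on the −x side, so J = (-57.0, 0.00). HB is vertical with |HB| = 38.5 and B on the +y side, so B = (0.00, 38.5). The virtual corner opposite H is at (-57.0, 38.5). Tangency of A1 to JT means the radius QT is perpendicular to JT and since A1 is tangent to RB there, QR ⟂ RB, with radius 11.5, so the center Q sits 11.5 in from both sides at Q = (-45.5, 27.0). That places the tangent points at T = (-57.0, 27.0) on JT and R = (-45.5, 38.5) on RB. Then |HT| = |T − H| = 63.1.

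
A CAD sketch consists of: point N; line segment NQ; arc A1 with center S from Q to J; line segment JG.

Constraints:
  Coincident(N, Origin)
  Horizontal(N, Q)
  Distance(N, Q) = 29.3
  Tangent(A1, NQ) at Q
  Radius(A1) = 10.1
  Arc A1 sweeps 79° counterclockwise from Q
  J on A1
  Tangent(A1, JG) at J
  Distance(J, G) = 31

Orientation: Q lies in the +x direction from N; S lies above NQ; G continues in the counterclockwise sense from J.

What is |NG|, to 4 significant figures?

59.39

On A1, Q sits at bearing -90° from S; a 79° counterclockwise sweep puts J at bearing -11°, so J = S + 10.1·(cos -11°, sin -11°) = (39.21, 8.173). Tangency of A1 to JG means the radius SJ is perpendicular to JG, so JG runs along (−sin -11°, cos -11°); with |JG| = 31.0, G = (45.13, 38.60). Then |NG| = |G − N| = 59.39.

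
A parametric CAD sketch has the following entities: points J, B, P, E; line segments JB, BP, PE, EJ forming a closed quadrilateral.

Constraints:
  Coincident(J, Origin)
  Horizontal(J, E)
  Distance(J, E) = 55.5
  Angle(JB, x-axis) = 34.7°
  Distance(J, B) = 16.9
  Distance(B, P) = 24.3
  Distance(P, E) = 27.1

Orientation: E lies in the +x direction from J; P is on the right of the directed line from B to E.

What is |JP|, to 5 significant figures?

31.087

Checks: |BP| = 24.30 ✓; |PE| = 27.10 ✓.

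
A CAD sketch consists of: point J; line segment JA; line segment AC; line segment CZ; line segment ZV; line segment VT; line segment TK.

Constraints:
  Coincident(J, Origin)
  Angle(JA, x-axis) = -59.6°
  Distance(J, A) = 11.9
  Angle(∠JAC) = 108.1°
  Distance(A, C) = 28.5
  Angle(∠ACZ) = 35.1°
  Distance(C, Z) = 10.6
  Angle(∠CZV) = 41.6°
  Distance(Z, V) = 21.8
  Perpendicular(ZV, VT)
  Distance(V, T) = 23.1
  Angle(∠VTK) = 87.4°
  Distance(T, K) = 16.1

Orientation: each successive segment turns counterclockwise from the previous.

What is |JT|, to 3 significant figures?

55.2

∠CZV = 41.6° gives ZV at -64.4° from the x-axis; with |ZV| = 21.8, V = (33.5, -19.7). ZV is perpendicular to VT, so VT runs at 25.6°; with |VT| = 23.1, T = (54.3, -9.76). Then |JT| = |T − J| = 55.2.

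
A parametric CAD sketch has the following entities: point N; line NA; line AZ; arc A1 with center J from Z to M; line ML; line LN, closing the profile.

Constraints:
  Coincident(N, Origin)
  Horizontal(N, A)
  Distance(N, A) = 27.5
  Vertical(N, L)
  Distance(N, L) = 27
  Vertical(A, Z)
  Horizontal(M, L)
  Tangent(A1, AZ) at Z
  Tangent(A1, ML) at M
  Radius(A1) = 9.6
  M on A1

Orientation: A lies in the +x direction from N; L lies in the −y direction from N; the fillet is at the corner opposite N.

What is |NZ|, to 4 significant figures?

32.54

The virtual corner opposite N is at (27.50, -27.00). A1 meets AZ tangentially, so JZ is at right angles to AZ and the tangent condition forces JM to be normal to ML, with radius 9.6, so the center J sits 9.6 in from both sides at J = (17.90, -17.40). That places the tangent points at Z = (27.50, -17.40) on AZ and M = (17.90, -27.00) on ML. Then |NZ| = |Z − N| = 32.54.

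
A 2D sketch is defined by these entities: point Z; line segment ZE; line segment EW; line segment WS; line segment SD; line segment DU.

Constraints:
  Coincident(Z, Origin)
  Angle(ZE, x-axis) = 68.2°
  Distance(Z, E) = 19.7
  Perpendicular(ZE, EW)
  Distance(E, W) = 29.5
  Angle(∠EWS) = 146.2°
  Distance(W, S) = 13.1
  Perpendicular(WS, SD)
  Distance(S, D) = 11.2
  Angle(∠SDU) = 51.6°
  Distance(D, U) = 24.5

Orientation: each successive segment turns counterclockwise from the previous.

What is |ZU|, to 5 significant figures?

37.547

Z is at the origin; ZE runs at 68.2° with length 19.7, so E = (7.3159, 18.291). ZE is perpendicular to EW, so EW runs at 158.20°; with |EW| = 29.5, W = (-20.074, 29.247). ∠EWS = 146.2° gives WS at -168.00° from the x-axis; with |WS| = 13.1, S = (-32.888, 26.523). WS is perpendicular to SD, so SD runs at -78.000°; with |SD| = 11.2, D = (-30.560, 15.568). ∠SDU = 51.6° gives DU at 50.400° from the x-axis; with |DU| = 24.5, U = (-14.943, 34.445). Then |ZU| = |U − Z| = 37.547.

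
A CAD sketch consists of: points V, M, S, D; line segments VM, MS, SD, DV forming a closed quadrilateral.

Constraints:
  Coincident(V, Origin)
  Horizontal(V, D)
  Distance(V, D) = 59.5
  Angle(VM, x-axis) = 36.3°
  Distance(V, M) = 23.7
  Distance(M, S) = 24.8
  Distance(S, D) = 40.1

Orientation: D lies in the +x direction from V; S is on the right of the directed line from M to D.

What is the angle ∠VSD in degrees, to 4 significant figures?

137.3°

Checks: |MS| = 24.80 ✓; |SD| = 40.10 ✓.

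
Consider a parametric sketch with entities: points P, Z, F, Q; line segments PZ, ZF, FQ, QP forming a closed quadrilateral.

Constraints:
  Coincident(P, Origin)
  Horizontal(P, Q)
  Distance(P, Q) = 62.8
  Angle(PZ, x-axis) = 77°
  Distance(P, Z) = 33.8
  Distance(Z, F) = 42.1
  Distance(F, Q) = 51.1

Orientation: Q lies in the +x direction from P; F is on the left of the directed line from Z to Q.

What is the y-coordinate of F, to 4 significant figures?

48.50

P is at the origin; P and Q share the same y with |PQ| = 62.8 and Q in +x, so Q = (62.8, 0). PZ runs at 77.0° with |PZ| = 33.8, so Z = (7.603, 32.93). F is determined by |ZF| = 42.1 and |FQ| = 51.1 together: it lies at the intersection of circle(Z, 42.1) and circle(Q, 51.1). With |ZQ| = 64.28, the foot of the radical line on ZQ is 25.61 from Z and the perpendicular offset is √(42.1² − 25.61²) = 33.41. Taking the left-of-ZQ solution: F = (46.72, 48.50).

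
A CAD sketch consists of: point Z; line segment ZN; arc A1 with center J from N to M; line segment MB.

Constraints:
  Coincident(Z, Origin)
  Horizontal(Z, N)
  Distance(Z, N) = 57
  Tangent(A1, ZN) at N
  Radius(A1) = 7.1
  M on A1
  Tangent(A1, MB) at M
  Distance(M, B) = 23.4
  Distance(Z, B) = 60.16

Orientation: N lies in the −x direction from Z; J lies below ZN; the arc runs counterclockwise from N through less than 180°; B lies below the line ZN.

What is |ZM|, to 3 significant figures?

64.1

Checks: |JM| = 7.100 ✓; ∠(JM, MB) = 90.00° ✓; |MB| = 23.40 ✓; |ZB| = 60.16 ✓.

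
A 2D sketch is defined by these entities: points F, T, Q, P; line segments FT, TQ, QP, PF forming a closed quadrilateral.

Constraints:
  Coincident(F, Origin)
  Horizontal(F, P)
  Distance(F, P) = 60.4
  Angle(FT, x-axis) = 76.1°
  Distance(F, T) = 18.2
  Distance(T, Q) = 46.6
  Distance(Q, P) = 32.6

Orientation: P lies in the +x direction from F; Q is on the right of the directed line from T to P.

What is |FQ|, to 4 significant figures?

38.43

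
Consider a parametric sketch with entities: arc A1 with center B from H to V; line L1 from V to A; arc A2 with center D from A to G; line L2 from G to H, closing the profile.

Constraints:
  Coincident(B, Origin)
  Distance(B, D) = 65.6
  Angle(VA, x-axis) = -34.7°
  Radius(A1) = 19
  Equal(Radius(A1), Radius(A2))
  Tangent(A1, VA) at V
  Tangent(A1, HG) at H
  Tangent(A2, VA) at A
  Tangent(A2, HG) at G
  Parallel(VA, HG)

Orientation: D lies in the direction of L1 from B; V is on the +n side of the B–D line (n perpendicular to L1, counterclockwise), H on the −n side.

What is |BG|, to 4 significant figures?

68.30

Tangency of A1 to both parallel lines with radius 19.0 puts V and H at B ± 19.0·n: V = (10.82, 15.62), H = (-10.82, -15.62). Equal radii place A and G the same way about D: A = D + 19.0·n = (64.75, -21.72), G = D − 19.0·n = (43.12, -52.97). Then |BG| = |G − B| = 68.30.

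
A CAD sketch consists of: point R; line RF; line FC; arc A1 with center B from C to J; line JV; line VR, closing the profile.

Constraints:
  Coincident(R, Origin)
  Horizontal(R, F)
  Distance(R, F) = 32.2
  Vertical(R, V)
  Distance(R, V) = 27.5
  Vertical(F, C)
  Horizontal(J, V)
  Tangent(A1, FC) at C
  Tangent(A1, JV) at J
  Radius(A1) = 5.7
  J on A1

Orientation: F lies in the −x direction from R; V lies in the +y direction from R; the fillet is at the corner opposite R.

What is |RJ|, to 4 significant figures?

38.19

R is at the origin; R and F share the same y with |RF| = 32.2 and F on the −x side, so F = (-32.20, 0.000). R and V share the same x with |RV| = 27.5 and V on the +y side, so V = (0.000, 27.50). The virtual corner opposite R is at (-32.20, 27.50). A1 meets FC tangentially, so BC is at right angles to FC and the tangent condition forces BJ to be normal to JV, with radius 5.7, so the center B sits 5.7 in from both sides at B = (-26.50, 21.80). That places the tangent points at C = (-32.20, 21.80) on FC and J = (-26.50, 27.50) on JV. Then |RJ| = |J − R| = 38.19.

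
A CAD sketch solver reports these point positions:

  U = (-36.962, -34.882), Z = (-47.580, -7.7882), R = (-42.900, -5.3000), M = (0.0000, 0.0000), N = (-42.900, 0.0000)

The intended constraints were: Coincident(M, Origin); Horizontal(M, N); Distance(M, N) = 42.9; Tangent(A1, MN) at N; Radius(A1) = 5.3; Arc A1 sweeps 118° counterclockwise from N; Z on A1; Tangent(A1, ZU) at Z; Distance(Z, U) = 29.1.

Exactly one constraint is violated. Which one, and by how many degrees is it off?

Tangent(A1, ZU) at Z — off by 6.60°.

M = (0.00, 0.00) ✓; M.y = 0.00, N.y = 0.00 ✓; |MN| = 42.90 ✓; ∠(RN, NM) = 90.00° ✓; |RN| = 5.300 ✓; bearing(R→Z) − bearing(R→N) = 118.0° ✓; |RZ| = 5.300 ✓; ∠(RZ, ZU) = 96.60° ✗; |ZU| = 29.10 ✓.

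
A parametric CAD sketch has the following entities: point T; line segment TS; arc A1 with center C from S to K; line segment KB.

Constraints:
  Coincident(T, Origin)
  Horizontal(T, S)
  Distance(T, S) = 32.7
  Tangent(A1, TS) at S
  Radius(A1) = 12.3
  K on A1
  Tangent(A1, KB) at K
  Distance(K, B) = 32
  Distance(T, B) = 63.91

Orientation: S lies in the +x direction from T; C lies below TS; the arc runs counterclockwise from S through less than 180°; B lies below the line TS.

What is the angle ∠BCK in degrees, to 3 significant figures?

69.0°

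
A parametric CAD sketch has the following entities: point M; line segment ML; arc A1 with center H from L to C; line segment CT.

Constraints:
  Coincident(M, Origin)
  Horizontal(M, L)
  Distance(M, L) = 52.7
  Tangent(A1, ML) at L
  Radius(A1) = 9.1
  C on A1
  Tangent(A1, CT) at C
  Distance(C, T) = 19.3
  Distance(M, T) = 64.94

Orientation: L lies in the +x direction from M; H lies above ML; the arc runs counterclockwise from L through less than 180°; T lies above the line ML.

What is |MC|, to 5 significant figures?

62.575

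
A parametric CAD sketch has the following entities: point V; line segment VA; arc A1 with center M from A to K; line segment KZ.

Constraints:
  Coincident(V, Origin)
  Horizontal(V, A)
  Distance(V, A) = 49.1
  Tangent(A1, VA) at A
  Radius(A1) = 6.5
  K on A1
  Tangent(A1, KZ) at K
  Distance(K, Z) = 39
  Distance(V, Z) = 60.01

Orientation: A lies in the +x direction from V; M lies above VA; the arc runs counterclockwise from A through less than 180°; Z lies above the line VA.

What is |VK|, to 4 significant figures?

55.82

Checks: |MK| = 6.500 ✓; ∠(MK, KZ) = 90.00° ✓; |KZ| = 39.00 ✓; |VZ| = 60.01 ✓.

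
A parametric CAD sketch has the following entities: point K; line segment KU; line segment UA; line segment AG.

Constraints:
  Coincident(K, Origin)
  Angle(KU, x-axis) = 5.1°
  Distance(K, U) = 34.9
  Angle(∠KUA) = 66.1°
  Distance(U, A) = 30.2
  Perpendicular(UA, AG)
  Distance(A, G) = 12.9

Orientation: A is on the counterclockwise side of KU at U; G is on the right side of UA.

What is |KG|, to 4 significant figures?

47.60

K is at the origin; KU runs at 5.1° with length 34.9, so U = 34.9·(cos 5.1°, sin 5.1°) = (34.76, 3.102). ∠KUA = 66.1°, so UA runs at 5.1° + (180° − 66.1°) = 119.0° from the x-axis; with |UA| = 30.2, A = U + 30.2·(cos 119.0°, sin 119.0°) = (20.12, 29.52). UA ⟂ AG; with |AG| = 12.9 on the right of UA, G = A + 12.9·(0.8746, 0.4848) = (31.40, 35.77). Then |KG| = |G − K| = 47.60.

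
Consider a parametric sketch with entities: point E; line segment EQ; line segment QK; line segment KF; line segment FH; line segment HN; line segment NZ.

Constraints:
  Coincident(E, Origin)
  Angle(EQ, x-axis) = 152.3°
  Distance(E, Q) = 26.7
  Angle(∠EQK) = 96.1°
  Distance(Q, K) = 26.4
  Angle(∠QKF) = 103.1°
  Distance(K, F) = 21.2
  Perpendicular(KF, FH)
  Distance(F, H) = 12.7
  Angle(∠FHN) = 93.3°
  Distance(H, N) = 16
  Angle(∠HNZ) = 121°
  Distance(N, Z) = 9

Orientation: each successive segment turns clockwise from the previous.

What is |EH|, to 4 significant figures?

21.88

∠QKF = 103.1° gives KF at -8.500° from the x-axis; with |KF| = 21.2, F = (7.046, 33.82). KF is perpendicular to FH, so FH runs at -98.50°; with |FH| = 12.7, H = (5.168, 21.26). Then |EH| = |H − E| = 21.88.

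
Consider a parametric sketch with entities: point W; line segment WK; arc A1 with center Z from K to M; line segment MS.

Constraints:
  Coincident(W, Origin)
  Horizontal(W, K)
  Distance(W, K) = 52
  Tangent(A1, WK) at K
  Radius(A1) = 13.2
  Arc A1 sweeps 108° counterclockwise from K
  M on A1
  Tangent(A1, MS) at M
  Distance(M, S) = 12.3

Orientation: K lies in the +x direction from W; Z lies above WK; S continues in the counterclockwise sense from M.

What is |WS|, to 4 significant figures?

67.31

On A1, K sits at bearing -90° from Z; a 108° counterclockwise sweep puts M at bearing 18°, so M = Z + 13.2·(cos 18°, sin 18°) = (64.55, 17.28). Tangency of A1 to MS means the radius ZM is perpendicular to MS, so MS runs along (−sin 18°, cos 18°); with |MS| = 12.3, S = (60.75, 28.98). Then |WS| = |S − W| = 67.31.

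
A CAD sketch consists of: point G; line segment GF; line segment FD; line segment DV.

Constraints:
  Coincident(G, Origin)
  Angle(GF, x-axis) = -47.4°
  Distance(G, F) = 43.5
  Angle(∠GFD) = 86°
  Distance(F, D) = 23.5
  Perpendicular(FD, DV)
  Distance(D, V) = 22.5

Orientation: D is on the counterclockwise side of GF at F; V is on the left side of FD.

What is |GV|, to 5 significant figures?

29.247

G is at the origin; GF runs at -47.4° with length 43.5, so F = 43.5·(cos -47.4°, sin -47.4°) = (29.444, -32.020). ∠GFD = 86.0°, so FD runs at -47.4° + (180° − 86.0°) = 46.600° from the x-axis; with |FD| = 23.5, D = F + 23.5·(cos 46.600°, sin 46.600°) = (45.591, -14.946). FD ⟂ DV; with |DV| = 22.5 on the left of FD, V = D + 22.5·(-0.72657, 0.68709) = (29.243, 0.51375). Then |GV| = |V − G| = 29.247.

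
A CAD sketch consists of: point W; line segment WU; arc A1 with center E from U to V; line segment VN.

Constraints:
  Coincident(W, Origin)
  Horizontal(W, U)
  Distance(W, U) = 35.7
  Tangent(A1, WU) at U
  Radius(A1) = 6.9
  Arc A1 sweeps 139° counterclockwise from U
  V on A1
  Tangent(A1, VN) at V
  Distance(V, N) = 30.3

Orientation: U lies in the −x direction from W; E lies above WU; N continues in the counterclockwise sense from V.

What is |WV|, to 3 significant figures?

33.4

Tangency of A1 to WU means the radius EU is perpendicular to WU, so E = U + (0, 6.9) = (-35.7, 6.90). On A1, U sits at bearing -90° from E; a 139° counterclockwise sweep puts V at bearing 49°, so V = E + 6.9·(cos 49°, sin 49°) = (-31.2, 12.1). Then |WV| = |V − W| = 33.4.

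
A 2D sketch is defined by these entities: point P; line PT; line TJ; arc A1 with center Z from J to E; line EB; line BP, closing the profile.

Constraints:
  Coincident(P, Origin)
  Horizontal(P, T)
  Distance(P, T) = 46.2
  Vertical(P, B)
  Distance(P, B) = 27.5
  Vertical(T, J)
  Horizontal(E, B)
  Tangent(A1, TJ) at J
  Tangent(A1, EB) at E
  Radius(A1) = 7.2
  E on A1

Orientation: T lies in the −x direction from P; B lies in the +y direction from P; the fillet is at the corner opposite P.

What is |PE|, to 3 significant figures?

47.7

The virtual corner opposite P is at (-46.2, 27.5). Tangency of A1 to TJ means the radius ZJ is perpendicular to TJ and tangency of A1 to EB means the radius ZE is perpendicular to EB, with radius 7.2, so the center Z sits 7.2 in from both sides at Z = (-39.0, 20.3). That places the tangent points at J = (-46.2, 20.3) on TJ and E = (-39.0, 27.5) on EB. Then |PE| = |E − P| = 47.7.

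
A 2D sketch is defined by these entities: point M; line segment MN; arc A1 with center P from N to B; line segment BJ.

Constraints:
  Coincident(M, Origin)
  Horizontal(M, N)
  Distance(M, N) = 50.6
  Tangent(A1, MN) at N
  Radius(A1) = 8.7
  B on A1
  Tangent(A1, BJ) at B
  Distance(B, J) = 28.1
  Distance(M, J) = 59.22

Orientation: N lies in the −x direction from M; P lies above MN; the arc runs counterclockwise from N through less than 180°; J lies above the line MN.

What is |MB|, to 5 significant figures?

43.114

M is at the origin; MN is horizontal with |MN| = 50.6 and N on the −x side, so N = (-50.600, 0.0000). A1 meets MN tangentially, so PN is at right angles to MN, so P = N + (0, 8.7) = (-50.600, 8.7000). Since PB ⟂ BJ (tangency), |PJ| = √(8.7² + 28.1²) = 29.416 regardless of where B sits on A1. So J lies on both circle(M, 59.22) and circle(P, 29.416); the above-MN intersection is J = (-45.670, 37.700). B is the foot of the tangent from J: B = (-41.976, 9.8438).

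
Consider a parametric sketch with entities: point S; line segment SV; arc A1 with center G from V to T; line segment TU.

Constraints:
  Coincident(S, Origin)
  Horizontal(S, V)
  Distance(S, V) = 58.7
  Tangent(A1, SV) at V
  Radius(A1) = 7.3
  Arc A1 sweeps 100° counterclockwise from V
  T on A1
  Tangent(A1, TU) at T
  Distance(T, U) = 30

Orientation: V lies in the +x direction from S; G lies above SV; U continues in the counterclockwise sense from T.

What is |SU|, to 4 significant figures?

71.66

On A1, V sits at bearing -90° from G; a 100° counterclockwise sweep puts T at bearing 10°, so T = G + 7.3·(cos 10°, sin 10°) = (65.89, 8.568). Tangency of A1 to TU means the radius GT is perpendicular to TU, so TU runs along (−sin 10°, cos 10°); with |TU| = 30.0, U = (60.68, 38.11). Then |SU| = |U − S| = 71.66.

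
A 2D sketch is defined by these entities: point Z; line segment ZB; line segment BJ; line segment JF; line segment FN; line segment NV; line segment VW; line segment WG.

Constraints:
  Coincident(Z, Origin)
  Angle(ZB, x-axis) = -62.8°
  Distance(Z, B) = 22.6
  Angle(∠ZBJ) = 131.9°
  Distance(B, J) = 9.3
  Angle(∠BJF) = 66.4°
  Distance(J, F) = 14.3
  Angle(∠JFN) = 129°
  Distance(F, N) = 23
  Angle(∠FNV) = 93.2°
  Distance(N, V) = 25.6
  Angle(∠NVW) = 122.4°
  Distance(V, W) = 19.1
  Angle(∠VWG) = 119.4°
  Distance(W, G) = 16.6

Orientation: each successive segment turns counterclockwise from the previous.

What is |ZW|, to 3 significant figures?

36.7

Z is at the origin; ZB runs at -62.8° with length 22.6, so B = (10.3, -20.1). ∠ZBJ = 131.9° gives BJ at -14.7° from the x-axis; with |BJ| = 9.3, J = (19.3, -22.5). ∠BJF = 66.4° gives JF at 98.9° from the x-axis; with |JF| = 14.3, F = (17.1, -8.33). ∠JFN = 129.0° gives FN at 150° from the x-axis; with |FN| = 23.0, N = (-2.78, 3.20). ∠FNV = 93.2° gives NV at -123° from the x-axis; with |NV| = 25.6, V = (-16.8, -18.2). ∠NVW = 122.4° gives VW at -65.7° from the x-axis; with |VW| = 19.1, W = (-8.98, -35.6). Then |ZW| = |W − Z| = 36.7.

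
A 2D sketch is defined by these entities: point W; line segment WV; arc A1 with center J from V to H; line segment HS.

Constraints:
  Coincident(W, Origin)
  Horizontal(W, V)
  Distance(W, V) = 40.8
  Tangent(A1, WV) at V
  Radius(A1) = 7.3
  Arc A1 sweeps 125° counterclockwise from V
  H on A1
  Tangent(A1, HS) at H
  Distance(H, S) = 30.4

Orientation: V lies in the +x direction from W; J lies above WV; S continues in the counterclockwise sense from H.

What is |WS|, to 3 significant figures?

46.7

W is at the origin; W and V share the same y with |WV| = 40.8 and V on the +x side, so V = (40.8, 0.00). A1 meets WV tangentially, so JV is at right angles to WV, so J = V + (0, 7.3) = (40.8, 7.30). On A1, V sits at bearing -90° from J; a 125° counterclockwise sweep puts H at bearing 35°, so H = J + 7.3·(cos 35°, sin 35°) = (46.8, 11.5). The tangent condition forces JH to be normal to HS, so HS runs along (−sin 35°, cos 35°); with |HS| = 30.4, S = (29.3, 36.4). Then |WS| = |S − W| = 46.7.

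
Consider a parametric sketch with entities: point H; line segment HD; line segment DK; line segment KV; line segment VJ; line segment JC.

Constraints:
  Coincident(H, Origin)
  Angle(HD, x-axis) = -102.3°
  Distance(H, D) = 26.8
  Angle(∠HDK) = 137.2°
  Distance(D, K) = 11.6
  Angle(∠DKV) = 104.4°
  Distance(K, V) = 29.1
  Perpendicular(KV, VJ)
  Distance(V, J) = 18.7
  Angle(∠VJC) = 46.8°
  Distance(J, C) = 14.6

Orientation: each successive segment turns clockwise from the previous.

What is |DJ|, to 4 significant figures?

32.84

H is at the origin; HD runs at -102.3° with length 26.8, so D = (-5.709, -26.18). ∠HDK = 137.2° gives DK at -145.1° from the x-axis; with |DK| = 11.6, K = (-15.22, -32.82). ∠DKV = 104.4° gives KV at 139.3° from the x-axis; with |KV| = 29.1, V = (-37.28, -13.85). KV is perpendicular to VJ, so VJ runs at 49.30°; with |VJ| = 18.7, J = (-25.09, 0.3315). Then |DJ| = |J − D| = 32.84.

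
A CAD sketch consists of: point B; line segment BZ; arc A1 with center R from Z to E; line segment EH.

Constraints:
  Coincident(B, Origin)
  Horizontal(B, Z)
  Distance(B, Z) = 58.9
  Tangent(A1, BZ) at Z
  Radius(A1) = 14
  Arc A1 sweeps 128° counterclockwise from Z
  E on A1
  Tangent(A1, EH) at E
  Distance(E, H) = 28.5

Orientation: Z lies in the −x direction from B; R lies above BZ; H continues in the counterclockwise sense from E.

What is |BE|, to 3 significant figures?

52.9

The tangent condition forces RZ to be normal to BZ, so R = Z + (0, 14) = (-58.9, 14.0). On A1, Z sits at bearing -90° from R; a 128° counterclockwise sweep puts E at bearing 38°, so E = R + 14.0·(cos 38°, sin 38°) = (-47.9, 22.6). Then |BE| = |E − B| = 52.9.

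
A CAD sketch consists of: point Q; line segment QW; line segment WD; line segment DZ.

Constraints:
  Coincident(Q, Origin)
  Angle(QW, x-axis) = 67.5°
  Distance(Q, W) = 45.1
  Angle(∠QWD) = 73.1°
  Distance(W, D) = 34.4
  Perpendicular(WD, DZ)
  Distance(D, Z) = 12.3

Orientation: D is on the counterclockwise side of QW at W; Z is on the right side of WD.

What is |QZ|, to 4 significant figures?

59.40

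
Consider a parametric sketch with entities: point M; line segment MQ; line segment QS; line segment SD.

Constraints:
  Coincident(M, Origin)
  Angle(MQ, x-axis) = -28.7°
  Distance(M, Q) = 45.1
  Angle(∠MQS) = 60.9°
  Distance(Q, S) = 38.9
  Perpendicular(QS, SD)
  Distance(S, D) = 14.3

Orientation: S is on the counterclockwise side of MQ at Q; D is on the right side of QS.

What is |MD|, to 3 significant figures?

56.3

M is at the origin; MQ runs at -28.7° with length 45.1, so Q = 45.1·(cos -28.7°, sin -28.7°) = (39.6, -21.7). ∠MQS = 60.9°, so QS runs at -28.7° + (180° − 60.9°) = 90.4° from the x-axis; with |QS| = 38.9, S = Q + 38.9·(cos 90.4°, sin 90.4°) = (39.3, 17.2). QS is perpendicular to SD; with |SD| = 14.3 on the right of QS, D = S + 14.3·(1.00, 0.00698) = (53.6, 17.3). Then |MD| = |D − M| = 56.3.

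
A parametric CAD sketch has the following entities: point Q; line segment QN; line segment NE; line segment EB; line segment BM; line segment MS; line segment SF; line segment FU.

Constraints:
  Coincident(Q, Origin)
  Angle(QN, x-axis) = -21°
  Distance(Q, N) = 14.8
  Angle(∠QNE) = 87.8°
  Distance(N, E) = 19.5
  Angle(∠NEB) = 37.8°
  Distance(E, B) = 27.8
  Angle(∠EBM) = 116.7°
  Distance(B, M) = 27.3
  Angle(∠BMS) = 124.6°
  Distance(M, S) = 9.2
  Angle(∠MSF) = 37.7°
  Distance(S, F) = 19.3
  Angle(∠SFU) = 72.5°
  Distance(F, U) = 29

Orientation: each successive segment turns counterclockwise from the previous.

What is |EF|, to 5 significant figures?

35.272

Q is at the origin; QN runs at -21.0° with length 14.8, so N = (13.817, -5.3038). ∠QNE = 87.8° gives NE at 71.200° from the x-axis; with |NE| = 19.5, E = (20.101, 13.156). ∠NEB = 37.8° gives EB at -146.60° from the x-axis; with |EB| = 27.8, B = (-3.1076, -2.1475). ∠EBM = 116.7° gives BM at -83.300° from the x-axis; with |BM| = 27.3, M = (0.077512, -29.261). ∠BMS = 124.6° gives MS at -27.900° from the x-axis; with |MS| = 9.2, S = (8.2082, -33.566). ∠MSF = 37.7° gives SF at 114.40° from the x-axis; with |SF| = 19.3, F = (0.23524, -15.990). Then |EF| = |F − E| = 35.272.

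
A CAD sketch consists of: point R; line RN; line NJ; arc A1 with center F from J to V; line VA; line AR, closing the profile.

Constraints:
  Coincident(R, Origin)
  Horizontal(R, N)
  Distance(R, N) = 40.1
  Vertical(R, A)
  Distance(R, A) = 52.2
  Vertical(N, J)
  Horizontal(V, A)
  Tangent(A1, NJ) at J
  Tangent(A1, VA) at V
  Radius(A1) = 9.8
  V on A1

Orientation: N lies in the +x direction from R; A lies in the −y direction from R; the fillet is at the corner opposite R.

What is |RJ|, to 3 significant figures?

58.4

R is at the origin; R and N share the same y with |RN| = 40.1 and N on the +x side, so N = (40.1, 0.00). RA is vertical with |RA| = 52.2 and A on the −y side, so A = (0.00, -52.2). The virtual corner opposite R is at (40.1, -52.2). The tangent condition forces FJ to be normal to NJ and tangency of A1 to VA means the radius FV is perpendicular to VA, with radius 9.8, so the center F sits 9.8 in from both sides at F = (30.3, -42.4). That places the tangent points at J = (40.1, -42.4) on NJ and V = (30.3, -52.2) on VA. Then |RJ| = |J − R| = 58.4.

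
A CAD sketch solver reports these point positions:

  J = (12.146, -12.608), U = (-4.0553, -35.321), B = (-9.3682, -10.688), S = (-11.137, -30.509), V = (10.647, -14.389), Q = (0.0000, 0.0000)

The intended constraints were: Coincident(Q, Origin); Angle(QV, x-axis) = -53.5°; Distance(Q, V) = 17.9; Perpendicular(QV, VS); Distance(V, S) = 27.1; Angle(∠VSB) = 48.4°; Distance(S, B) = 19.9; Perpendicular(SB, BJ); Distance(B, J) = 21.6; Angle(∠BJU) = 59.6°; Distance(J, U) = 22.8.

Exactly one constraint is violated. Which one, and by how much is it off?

Distance(J, U) = 22.8 — off by 5.10.

Q = (0.00, 0.00) ✓; QV at -53.50° ✓; |QV| = 17.90 ✓; ∠(QV, VS) = 90.00° ✓; |VS| = 27.10 ✓; ∠VSB = 48.40° ✓; |SB| = 19.90 ✓; ∠(SB, BJ) = 90.00° ✓; |BJ| = 21.60 ✓; ∠BJU = 59.60° ✓; |JU| = 27.90 ✗.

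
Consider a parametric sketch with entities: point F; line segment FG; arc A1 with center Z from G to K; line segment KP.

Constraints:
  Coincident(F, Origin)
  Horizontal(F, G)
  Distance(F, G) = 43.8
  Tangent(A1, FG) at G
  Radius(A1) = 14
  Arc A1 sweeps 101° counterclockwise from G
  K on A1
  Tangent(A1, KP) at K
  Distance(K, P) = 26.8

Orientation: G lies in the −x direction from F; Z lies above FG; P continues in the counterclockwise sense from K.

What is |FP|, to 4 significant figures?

55.54

F is at the origin; F and G share the same y with |FG| = 43.8 and G on the −x side, so G = (-43.80, 0.000). The tangent condition forces ZG to be normal to FG, so Z = G + (0, 14) = (-43.80, 14.00). On A1, G sits at bearing -90° from Z; a 101° counterclockwise sweep puts K at bearing 11°, so K = Z + 14.0·(cos 11°, sin 11°) = (-30.06, 16.67). The tangent condition forces ZK to be normal to KP, so KP runs along (−sin 11°, cos 11°); with |KP| = 26.8, P = (-35.17, 42.98). Then |FP| = |P − F| = 55.54.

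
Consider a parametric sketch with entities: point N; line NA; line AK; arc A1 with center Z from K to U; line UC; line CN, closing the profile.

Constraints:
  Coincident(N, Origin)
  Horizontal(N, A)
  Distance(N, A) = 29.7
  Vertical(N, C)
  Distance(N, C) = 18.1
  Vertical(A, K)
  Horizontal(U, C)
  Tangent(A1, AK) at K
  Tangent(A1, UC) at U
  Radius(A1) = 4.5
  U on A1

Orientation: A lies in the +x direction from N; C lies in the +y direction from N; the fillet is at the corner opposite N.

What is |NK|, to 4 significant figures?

32.67

N is at the origin; NA is horizontal with |NA| = 29.7 and A on the +x side, so A = (29.70, 0.000). NC is vertical with |NC| = 18.1 and C on the +y side, so C = (0.000, 18.10). The virtual corner opposite N is at (29.70, 18.10). A1 meets AK tangentially, so ZK is at right angles to AK and since A1 is tangent to UC there, ZU ⟂ UC, with radius 4.5, so the center Z sits 4.5 in from both sides at Z = (25.20, 13.60). That places the tangent points at K = (29.70, 13.60) on AK and U = (25.20, 18.10) on UC. Then |NK| = |K − N| = 32.67.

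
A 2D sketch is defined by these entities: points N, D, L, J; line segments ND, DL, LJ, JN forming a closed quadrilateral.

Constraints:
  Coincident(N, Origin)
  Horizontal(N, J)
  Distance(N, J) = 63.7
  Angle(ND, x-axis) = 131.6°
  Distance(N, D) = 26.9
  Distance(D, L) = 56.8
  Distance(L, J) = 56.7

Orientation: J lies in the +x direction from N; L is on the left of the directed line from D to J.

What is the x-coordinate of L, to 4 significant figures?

32.12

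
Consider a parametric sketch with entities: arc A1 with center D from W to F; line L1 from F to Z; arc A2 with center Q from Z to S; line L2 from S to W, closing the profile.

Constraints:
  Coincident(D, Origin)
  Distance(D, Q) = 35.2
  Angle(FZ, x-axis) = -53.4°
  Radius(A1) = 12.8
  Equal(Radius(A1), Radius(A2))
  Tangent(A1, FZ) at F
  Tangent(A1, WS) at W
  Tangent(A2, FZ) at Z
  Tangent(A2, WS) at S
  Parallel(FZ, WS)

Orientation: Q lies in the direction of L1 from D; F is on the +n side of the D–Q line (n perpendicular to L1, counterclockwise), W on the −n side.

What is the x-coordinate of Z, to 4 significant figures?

31.26

The slot axis is L1's direction at -53.4°, so u = (cos -53.4°, sin -53.4°) = (0.5962, -0.8028) and n = (−sin -53.4°, cos -53.4°) = (0.8028, 0.5962). D is at the origin and Q lies 35.2 along u from D, so Q = 35.2·u = (20.99, -28.26). Tangency of A1 to both parallel lines with radius 12.8 puts F and W at D ± 12.8·n: F = (10.28, 7.632), W = (-10.28, -7.632). Equal radii place Z and S the same way about Q: Z = Q + 12.8·n = (31.26, -20.63), S = Q − 12.8·n = (10.71, -35.89). So Z.x = 31.26.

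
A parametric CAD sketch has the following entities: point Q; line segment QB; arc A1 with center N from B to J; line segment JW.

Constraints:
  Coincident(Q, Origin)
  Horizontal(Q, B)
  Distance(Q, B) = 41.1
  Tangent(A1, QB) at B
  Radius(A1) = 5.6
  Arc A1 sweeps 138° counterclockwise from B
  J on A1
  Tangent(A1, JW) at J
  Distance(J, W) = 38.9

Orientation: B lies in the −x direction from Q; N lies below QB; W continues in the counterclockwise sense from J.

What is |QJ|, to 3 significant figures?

45.9

A1 meets QB tangentially, so NB is at right angles to QB, so N = B + (0, -5.6) = (-41.1, -5.60). On A1, B sits at bearing 90° from N; a 138° counterclockwise sweep puts J at bearing 228°, so J = N + 5.6·(cos 228°, sin 228°) = (-44.8, -9.76). Then |QJ| = |J − Q| = 45.9.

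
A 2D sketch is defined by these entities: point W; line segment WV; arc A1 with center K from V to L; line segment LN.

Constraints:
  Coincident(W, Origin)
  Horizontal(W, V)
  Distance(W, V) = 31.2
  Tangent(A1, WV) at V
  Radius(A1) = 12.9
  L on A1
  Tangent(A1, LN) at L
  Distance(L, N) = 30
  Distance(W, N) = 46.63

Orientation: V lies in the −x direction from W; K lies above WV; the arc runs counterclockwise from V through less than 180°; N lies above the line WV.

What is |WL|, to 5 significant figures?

22.387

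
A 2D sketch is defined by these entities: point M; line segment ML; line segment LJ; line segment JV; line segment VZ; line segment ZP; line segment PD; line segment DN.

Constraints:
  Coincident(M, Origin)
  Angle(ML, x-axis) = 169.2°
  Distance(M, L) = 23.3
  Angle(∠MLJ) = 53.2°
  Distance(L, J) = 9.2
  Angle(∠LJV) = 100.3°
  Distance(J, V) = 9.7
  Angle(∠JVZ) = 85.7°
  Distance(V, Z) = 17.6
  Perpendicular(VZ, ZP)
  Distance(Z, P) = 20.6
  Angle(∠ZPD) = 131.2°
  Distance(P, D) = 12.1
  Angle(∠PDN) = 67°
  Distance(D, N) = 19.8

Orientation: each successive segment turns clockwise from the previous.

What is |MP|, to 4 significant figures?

35.85

M is at the origin; ML runs at 169.2° with length 23.3, so L = (-22.89, 4.366). ∠MLJ = 53.2° gives LJ at 42.40° from the x-axis; with |LJ| = 9.2, J = (-16.09, 10.57). ∠LJV = 100.3° gives JV at -37.30° from the x-axis; with |JV| = 9.7, V = (-8.377, 4.691). ∠JVZ = 85.7° gives VZ at -131.6° from the x-axis; with |VZ| = 17.6, Z = (-20.06, -8.470). The perpendicularity gives ZP at right angles to VZ, so ZP runs at 138.4°; with |ZP| = 20.6, P = (-35.47, 5.207). Then |MP| = |P − M| = 35.85.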